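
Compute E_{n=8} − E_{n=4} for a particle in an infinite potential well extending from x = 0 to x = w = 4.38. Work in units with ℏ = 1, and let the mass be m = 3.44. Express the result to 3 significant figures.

E_n = n²π²ℏ²/(2mw²), so ΔE = (8² − 4²) π²ℏ²/(2mw²).
ΔE = 48 × π² / (2 × 3.44 × 4.38²) = 3.589.

ΔE = 3.59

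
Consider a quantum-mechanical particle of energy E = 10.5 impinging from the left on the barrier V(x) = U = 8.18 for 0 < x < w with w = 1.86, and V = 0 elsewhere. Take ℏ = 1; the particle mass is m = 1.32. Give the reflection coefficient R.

R = 0.404

Above the barrier the interior wavenumber is k₂ = √(2m(E − U))/ℏ = 2.475, giving phase k₂w = 4.603.
Matching at both interfaces gives T⁻¹ = 1 + U² sin²(k₂w) / [4E(E − U)] = 1.679, hence T = 0.596.
R = 1 − T = 0.404.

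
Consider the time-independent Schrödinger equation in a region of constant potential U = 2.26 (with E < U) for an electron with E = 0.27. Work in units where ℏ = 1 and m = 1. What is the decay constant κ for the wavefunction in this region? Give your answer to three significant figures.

Since E < U the TISE in this region is ψ'' = κ²ψ with κ = √(2m(U − E))/ℏ.
κ = √(2 × 1 × 1.99) = 1.995.

κ = 1.99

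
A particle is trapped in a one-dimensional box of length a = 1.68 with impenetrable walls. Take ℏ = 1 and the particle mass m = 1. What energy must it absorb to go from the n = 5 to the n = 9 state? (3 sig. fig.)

ΔE = 97.9

E_n = n²π²ℏ²/(2ma²), so ΔE = (9² − 5²) π²ℏ²/(2ma²).
ΔE = 56 × π² / (2 × 1 × 1.68²) = 97.91.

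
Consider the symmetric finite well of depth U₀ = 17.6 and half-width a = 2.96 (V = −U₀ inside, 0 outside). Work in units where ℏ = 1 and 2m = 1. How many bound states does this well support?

Define the well-strength parameter z₀ = (a/ℏ)√(2mU₀) = 2.96 × √(2·0.5·17.6) = 12.42.
The even/odd transcendental equations gain one root per π/2 in z₀, giving N = 1 + ⌊2z₀/π⌋ = 1 + ⌊7.905⌋ = 8.

N = 8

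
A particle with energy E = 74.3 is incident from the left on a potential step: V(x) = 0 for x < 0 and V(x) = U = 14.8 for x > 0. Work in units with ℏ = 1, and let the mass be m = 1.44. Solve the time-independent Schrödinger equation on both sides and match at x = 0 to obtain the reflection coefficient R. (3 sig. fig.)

The wavenumbers are k₁ = √(2mE)/ℏ = 14.63 on the left and k₂ = √(2m(E − U))/ℏ = 13.09 on the right.
Continuity of ψ and ψ′ at the step yields the reflection amplitude r = (k₁ − k₂)/(k₁ + k₂) = 0.05548; thus R = |r|² = 0.003078, T = 0.9969.

R = 0.00308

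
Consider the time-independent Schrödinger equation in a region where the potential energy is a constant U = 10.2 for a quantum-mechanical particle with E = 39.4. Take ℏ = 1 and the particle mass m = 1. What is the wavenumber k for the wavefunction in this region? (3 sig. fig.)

With E > U the solution is oscillatory, ψ ∝ e^{±ikx} with k = √(2m(E − U))/ℏ.
k = √(2 × 1 × 29.2) = 7.642.

k = 7.64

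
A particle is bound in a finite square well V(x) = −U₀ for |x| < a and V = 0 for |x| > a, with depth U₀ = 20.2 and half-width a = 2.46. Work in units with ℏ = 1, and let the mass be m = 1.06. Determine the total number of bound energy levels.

Define the well-strength parameter z₀ = (a/ℏ)√(2mU₀) = 2.46 × √(2·1.06·20.2) = 16.10.
The even/odd transcendental equations gain one root per π/2 in z₀, giving N = 1 + ⌊2z₀/π⌋ = 1 + ⌊10.25⌋ = 11.

N = 11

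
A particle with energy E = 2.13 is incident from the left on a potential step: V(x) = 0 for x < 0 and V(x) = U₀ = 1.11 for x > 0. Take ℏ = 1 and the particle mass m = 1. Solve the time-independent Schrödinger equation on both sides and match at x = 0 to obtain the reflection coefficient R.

On each side the TISE gives plane waves with k = √(2m(E − V))/ℏ: k₁ = √(2·1·2.13) = 2.064, k₂ = √(2·1·1.02) = 1.428.
Matching ψ and ψ′ at x = 0 gives r = (k₁ − k₂)/(k₁ + k₂), so R = r² = 0.03313 and T = 1 − R = 0.9669.

R = 0.0331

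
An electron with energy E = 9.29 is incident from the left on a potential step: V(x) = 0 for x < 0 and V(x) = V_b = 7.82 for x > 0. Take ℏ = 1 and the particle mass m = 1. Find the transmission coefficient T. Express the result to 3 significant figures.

On each side the TISE gives plane waves with k = √(2m(E − V))/ℏ: k₁ = √(2·1·9.29) = 4.310, k₂ = √(2·1·1.47) = 1.715.
Continuity of ψ and ψ′ at the step yields the reflection amplitude r = (k₁ − k₂)/(k₁ + k₂) = 0.4308; thus R = |r|² = 0.1856, T = 0.8144.

T = 0.814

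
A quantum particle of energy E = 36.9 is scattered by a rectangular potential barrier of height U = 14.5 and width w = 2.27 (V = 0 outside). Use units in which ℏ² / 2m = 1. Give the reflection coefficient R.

E > U: inside the barrier k₂ = √(2m(E − U))/ℏ = 4.733, k₂w = 10.74.
Matching at both interfaces gives T⁻¹ = 1 + U² sin²(k₂w) / [4E(E − U)] = 1.060, hence T = 0.944.
R = 1 − T = 0.0563.

R = 0.0563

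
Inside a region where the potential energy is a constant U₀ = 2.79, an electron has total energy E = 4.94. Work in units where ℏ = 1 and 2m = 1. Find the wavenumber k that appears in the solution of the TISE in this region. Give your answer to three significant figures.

With E > U₀ the solution is oscillatory, ψ ∝ e^{±ikx} with k = √(2m(E − U₀))/ℏ.
k = √(2 × 0.5 × 2.15) = 1.466.

k = 1.47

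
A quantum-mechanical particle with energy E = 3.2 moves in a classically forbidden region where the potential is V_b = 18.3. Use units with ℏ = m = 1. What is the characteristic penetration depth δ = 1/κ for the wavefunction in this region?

δ = 0.182

Since E < V_b the TISE in this region is ψ'' = κ²ψ with κ = √(2m(V_b − E))/ℏ.
κ = √(2 × 1 × 15.1) = 5.495. The penetration depth is δ = 1/κ = 0.182.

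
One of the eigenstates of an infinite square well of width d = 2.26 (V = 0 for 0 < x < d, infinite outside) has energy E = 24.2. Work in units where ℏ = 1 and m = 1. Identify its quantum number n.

n = 5

For an infinite well E_n = n²π²ℏ²/(2md²), so n = (d/πℏ)√(2mE).
n = (2.26/π) × √(2 × 1 × 24.2) = 5.005 → n = 5.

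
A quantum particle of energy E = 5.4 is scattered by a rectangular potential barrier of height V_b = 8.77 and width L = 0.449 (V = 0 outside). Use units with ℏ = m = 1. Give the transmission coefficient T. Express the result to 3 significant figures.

Since E < V_b the interior solution is evanescent with decay constant κ = √(2m(V_b − E))/ℏ = 2.596.
κL = 1.166, sinh(κL) = 1.448.
The exact tunnelling result is T⁻¹ = 1 + V_b² sinh²(κL) / [4E(V_b − E)] = 3.216, so T = 0.311.

T = 0.311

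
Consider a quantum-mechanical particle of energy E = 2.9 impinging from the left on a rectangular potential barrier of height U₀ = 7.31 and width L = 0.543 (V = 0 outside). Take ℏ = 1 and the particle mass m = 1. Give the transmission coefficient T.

T = 0.142

Since E < U₀ the interior solution is evanescent with decay constant κ = √(2m(U₀ − E))/ℏ = 2.970.
κL = 1.613, sinh(κL) = 2.408.
Matching ψ, ψ′ at both faces gives T = [1 + U₀² sinh²(κL) / (4E(U₀ − E))]⁻¹ = 1/7.058 = 0.142.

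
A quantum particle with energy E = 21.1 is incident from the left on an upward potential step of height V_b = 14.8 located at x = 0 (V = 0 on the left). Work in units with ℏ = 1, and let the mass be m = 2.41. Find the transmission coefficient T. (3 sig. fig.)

T = 0.914

On each side the TISE gives plane waves with k = √(2m(E − V))/ℏ: k₁ = √(2·2.41·21.1) = 10.08, k₂ = √(2·2.41·6.3) = 5.511.
Continuity of ψ and ψ′ at the step yields the reflection amplitude r = (k₁ − k₂)/(k₁ + k₂) = 0.2933; thus R = |r|² = 0.08603, T = 0.9140.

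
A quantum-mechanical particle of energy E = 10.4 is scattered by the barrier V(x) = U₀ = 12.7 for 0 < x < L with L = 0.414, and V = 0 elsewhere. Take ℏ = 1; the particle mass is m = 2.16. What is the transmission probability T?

T = 0.169

E < U₀: inside the barrier ψ ∝ e^{±κx} with κ = √(2m(U₀ − E))/ℏ = 3.152.
κL = 1.305, sinh(κL) = 1.708.
Matching ψ, ψ′ at both faces gives T = [1 + U₀² sinh²(κL) / (4E(U₀ − E))]⁻¹ = 1/5.919 = 0.169.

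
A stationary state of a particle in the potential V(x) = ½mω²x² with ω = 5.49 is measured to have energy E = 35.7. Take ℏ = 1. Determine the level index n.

n = 6

Invert E_n = (n + ½)ℏω: n = E/ℏω − ½ = 6.003, so n = 6.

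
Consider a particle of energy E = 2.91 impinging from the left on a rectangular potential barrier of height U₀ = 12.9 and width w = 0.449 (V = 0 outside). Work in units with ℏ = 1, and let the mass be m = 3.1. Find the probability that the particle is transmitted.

E < U₀: inside the barrier ψ ∝ e^{±κx} with κ = √(2m(U₀ − E))/ℏ = 7.870.
κw = 3.534, sinh(κw) = 17.11.
Matching ψ, ψ′ at both faces gives T = [1 + U₀² sinh²(κw) / (4E(U₀ − E))]⁻¹ = 1/419.9 = 0.00238.

T = 0.00238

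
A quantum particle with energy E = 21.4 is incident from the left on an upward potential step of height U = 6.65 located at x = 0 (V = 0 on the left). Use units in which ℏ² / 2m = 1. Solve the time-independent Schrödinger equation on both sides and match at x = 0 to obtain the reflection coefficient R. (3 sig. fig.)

On each side the TISE gives plane waves with k = √(2m(E − V))/ℏ: k₁ = √(2·½·21.4) = 4.626, k₂ = √(2·½·14.75) = 3.841.
Matching ψ and ψ′ at x = 0 gives r = (k₁ − k₂)/(k₁ + k₂), so R = r² = 0.008606 and T = 1 − R = 0.9914.

R = 0.00861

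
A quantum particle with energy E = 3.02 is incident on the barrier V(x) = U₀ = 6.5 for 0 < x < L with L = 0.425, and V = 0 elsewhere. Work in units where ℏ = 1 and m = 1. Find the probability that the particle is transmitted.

E < U₀: inside the barrier ψ ∝ e^{±κx} with κ = √(2m(U₀ − E))/ℏ = 2.638.
κL = 1.121, sinh(κL) = 1.371.
Matching ψ, ψ′ at both faces gives T = [1 + U₀² sinh²(κL) / (4E(U₀ − E))]⁻¹ = 1/2.890 = 0.346.

T = 0.346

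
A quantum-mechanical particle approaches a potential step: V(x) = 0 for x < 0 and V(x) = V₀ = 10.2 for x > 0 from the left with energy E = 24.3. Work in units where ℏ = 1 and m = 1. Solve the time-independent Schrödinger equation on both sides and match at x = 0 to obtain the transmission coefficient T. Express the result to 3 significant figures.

On each side the TISE gives plane waves with k = √(2m(E − V))/ℏ: k₁ = √(2·1·24.3) = 6.971, k₂ = √(2·1·14.1) = 5.310.
Matching ψ and ψ′ at x = 0 gives r = (k₁ − k₂)/(k₁ + k₂), so R = r² = 0.01829 and T = 1 − R = 0.9817.

T = 0.982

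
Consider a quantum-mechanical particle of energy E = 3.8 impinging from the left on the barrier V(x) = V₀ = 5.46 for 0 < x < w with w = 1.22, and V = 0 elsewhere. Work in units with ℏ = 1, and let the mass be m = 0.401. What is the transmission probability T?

E < V₀: inside the barrier ψ ∝ e^{±κx} with κ = √(2m(V₀ − E))/ℏ = 1.154.
κw = 1.408, sinh(κw) = 1.921.
The exact tunnelling result is T⁻¹ = 1 + V₀² sinh²(κw) / [4E(V₀ − E)] = 5.359, so T = 0.187.

T = 0.187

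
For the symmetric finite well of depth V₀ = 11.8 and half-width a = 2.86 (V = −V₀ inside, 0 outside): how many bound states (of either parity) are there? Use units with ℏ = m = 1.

Define the well-strength parameter z₀ = (a/ℏ)√(2mV₀) = 2.86 × √(2·1·11.8) = 13.89.
A new bound state (alternating even/odd) appears each time z₀ passes a multiple of π/2, so N = ⌊2z₀/π⌋ + 1 = ⌊8.845⌋ + 1 = 9.

N = 9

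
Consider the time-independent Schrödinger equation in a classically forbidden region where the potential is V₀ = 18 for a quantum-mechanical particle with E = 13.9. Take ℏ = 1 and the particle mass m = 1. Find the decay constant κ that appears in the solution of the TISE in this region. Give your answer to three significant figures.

κ = 2.86

Since E < V₀ the TISE in this region is ψ'' = κ²ψ with κ = √(2m(V₀ − E))/ℏ.
κ = √(2 × 1 × 4.1) = 2.864.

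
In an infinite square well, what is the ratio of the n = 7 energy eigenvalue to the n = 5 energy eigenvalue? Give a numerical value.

1.96

Since E_n ∝ n², the ratio is (7/5)² = 1.96.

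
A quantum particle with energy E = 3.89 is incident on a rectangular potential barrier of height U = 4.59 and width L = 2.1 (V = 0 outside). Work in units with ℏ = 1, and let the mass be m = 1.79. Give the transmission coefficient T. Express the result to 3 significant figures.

Since E < U the interior solution is evanescent with decay constant κ = √(2m(U − E))/ℏ = 1.583.
κL = 3.324, sinh(κL) = 13.87.
Matching ψ, ψ′ at both faces gives T = [1 + U² sinh²(κL) / (4E(U − E))]⁻¹ = 1/373.3 = 0.00268.

T = 0.00268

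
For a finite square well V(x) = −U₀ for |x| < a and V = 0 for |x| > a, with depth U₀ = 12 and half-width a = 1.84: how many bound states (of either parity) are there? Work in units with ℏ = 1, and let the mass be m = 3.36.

The dimensionless depth is z₀ = a√(2mU₀)/ℏ = 1.84 × √(80.64) = 16.52.
The even/odd transcendental equations gain one root per π/2 in z₀, giving N = 1 + ⌊2z₀/π⌋ = 1 + ⌊10.52⌋ = 11.

N = 11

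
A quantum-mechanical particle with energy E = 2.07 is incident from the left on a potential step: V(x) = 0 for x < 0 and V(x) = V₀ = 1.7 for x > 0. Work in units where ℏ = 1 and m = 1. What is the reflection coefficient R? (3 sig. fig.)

R = 0.165

The wavenumbers are k₁ = √(2mE)/ℏ = 2.035 on the left and k₂ = √(2m(E − V₀))/ℏ = 0.8602 on the right.
Continuity of ψ and ψ′ at the step yields the reflection amplitude r = (k₁ − k₂)/(k₁ + k₂) = 0.4057; thus R = |r|² = 0.1646, T = 0.8354.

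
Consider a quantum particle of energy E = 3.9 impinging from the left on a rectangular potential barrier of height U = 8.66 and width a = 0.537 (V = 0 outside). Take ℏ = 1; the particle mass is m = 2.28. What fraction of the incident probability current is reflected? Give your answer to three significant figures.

R = 0.974

Since E < U the interior solution is evanescent with decay constant κ = √(2m(U − E))/ℏ = 4.659.
κa = 2.502, sinh(κa) = 6.062.
The exact tunnelling result is T⁻¹ = 1 + U² sinh²(κa) / [4E(U − E)] = 38.11, so T = 0.0262.
R = 1 − T = 0.974.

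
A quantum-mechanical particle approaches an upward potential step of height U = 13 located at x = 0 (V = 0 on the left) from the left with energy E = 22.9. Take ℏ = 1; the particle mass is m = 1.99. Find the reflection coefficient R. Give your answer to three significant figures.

The wavenumbers are k₁ = √(2mE)/ℏ = 9.547 on the left and k₂ = √(2m(E − U))/ℏ = 6.277 on the right.
Matching ψ and ψ′ at x = 0 gives r = (k₁ − k₂)/(k₁ + k₂), so R = r² = 0.04270 and T = 1 − R = 0.9573.

R = 0.0427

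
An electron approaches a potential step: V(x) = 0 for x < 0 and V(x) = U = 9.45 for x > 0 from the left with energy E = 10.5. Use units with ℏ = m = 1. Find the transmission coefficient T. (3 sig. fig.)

The wavenumbers are k₁ = √(2mE)/ℏ = 4.583 on the left and k₂ = √(2m(E − U))/ℏ = 1.449 on the right.
Matching ψ and ψ′ at x = 0 gives r = (k₁ − k₂)/(k₁ + k₂), so R = r² = 0.2699 and T = 1 − R = 0.7301.

T = 0.730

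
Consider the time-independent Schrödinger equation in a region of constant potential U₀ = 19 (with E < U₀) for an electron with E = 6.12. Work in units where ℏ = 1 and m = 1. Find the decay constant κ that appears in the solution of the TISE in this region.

κ = 5.08

Since E < U₀ the TISE in this region is ψ'' = κ²ψ with κ = √(2m(U₀ − E))/ℏ.
κ = √(2 × 1 × 12.88) = 5.075.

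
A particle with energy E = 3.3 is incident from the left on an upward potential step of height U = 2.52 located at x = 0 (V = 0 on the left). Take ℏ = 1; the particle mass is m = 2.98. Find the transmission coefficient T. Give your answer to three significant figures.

On each side the TISE gives plane waves with k = √(2m(E − V))/ℏ: k₁ = √(2·2.98·3.3) = 4.435, k₂ = √(2·2.98·0.78) = 2.156.
Continuity of ψ and ψ′ at the step yields the reflection amplitude r = (k₁ − k₂)/(k₁ + k₂) = 0.3457; thus R = |r|² = 0.1195, T = 0.8805.

T = 0.880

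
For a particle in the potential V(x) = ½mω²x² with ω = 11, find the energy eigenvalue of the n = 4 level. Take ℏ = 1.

Using E_n = (n + ½)ℏω: E_4 = 4.5 × 11 = 49.50.

E = 49.5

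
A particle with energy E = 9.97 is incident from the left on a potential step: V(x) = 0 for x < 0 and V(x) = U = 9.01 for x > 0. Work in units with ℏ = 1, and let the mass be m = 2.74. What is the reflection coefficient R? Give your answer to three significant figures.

On each side the TISE gives plane waves with k = √(2m(E − V))/ℏ: k₁ = √(2·2.74·9.97) = 7.392, k₂ = √(2·2.74·0.96) = 2.294.
Continuity of ψ and ψ′ at the step yields the reflection amplitude r = (k₁ − k₂)/(k₁ + k₂) = 0.5264; thus R = |r|² = 0.2771, T = 0.7229.

R = 0.277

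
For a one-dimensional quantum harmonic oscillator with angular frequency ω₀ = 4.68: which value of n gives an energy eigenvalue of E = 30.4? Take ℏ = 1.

n = 6

Invert E_n = (n + ½)ℏω₀: n = E/ℏω₀ − ½ = 5.996, so n = 6.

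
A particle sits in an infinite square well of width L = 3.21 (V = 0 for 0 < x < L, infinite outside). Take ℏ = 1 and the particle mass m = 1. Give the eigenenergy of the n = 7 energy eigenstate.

E = 23.5

The infinite-well eigenfunctions ψ_n = √(2/L) sin(nπx/L) vanish at both walls, giving E_n = n²π²ℏ²/(2mL²).
E_7 = 7² × π² / (2 × 1 × 3.21²) = 23.47.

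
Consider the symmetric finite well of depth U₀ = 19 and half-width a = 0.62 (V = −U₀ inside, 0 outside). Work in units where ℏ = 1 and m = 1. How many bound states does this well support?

N = 3

Define the well-strength parameter z₀ = (a/ℏ)√(2mU₀) = 0.62 × √(2·1·19) = 3.822.
The even/odd transcendental equations gain one root per π/2 in z₀, giving N = 1 + ⌊2z₀/π⌋ = 1 + ⌊2.433⌋ = 3.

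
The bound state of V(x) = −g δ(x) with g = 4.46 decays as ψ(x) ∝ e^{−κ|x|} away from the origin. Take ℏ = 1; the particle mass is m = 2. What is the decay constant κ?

κ = 8.92

Integrating the TISE across x = 0 gives the cusp condition ψ'(0⁺) − ψ'(0⁻) = −(2mg/ℏ²)ψ(0).
With ψ ∝ e^{−κ|x|} this yields −2κ = −2mg/ℏ², so κ = mg/ℏ² = 8.920.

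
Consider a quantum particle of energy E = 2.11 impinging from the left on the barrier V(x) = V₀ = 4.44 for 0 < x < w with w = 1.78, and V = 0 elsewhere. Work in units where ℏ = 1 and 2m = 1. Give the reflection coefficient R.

R = 0.983

Since E < V₀ the interior solution is evanescent with decay constant κ = √(2m(V₀ − E))/ℏ = 1.526.
κw = 2.717, sinh(κw) = 7.535.
The exact tunnelling result is T⁻¹ = 1 + V₀² sinh²(κw) / [4E(V₀ − E)] = 57.91, so T = 0.0173.
R = 1 − T = 0.983.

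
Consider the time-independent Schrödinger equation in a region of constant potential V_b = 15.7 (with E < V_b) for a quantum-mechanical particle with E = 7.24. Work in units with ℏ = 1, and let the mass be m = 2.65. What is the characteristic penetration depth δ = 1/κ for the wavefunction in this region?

δ = 0.149

Since E < V_b the TISE in this region is ψ'' = κ²ψ with κ = √(2m(V_b − E))/ℏ.
κ = √(2 × 2.65 × 8.46) = 6.696. The penetration depth is δ = 1/κ = 0.149.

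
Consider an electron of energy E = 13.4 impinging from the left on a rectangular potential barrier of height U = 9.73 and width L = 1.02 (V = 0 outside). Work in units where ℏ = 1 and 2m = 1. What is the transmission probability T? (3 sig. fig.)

T = 0.707

Above the barrier the interior wavenumber is k₂ = √(2m(E − U))/ℏ = 1.916, giving phase k₂L = 1.954.
T = [1 + U² sin²(k₂L) / (4E(E − U))]⁻¹ = 1/1.414 = 0.707.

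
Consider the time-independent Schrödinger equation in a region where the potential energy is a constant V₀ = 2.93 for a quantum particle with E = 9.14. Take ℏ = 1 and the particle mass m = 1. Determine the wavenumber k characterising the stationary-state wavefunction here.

With E > V₀ the solution is oscillatory, ψ ∝ e^{±ikx} with k = √(2m(E − V₀))/ℏ.
k = √(2 × 1 × 6.21) = 3.524.

k = 3.52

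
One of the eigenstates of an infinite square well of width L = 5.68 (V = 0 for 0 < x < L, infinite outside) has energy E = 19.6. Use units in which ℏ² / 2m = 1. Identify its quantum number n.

n = 8

From E_n = n²π²ℏ²/(2mL²) invert to n = √(2mL²E)/(πℏ).
n = (5.68/π) × √(2 × 0.5 × 19.6) = 8.004 → n = 8.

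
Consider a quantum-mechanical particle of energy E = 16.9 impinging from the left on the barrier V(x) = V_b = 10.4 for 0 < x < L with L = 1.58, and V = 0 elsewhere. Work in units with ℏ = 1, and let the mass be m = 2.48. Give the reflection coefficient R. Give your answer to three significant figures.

R = 0.0451

Above the barrier the interior wavenumber is k₂ = √(2m(E − V_b))/ℏ = 5.678, giving phase k₂L = 8.971.
Matching at both interfaces gives T⁻¹ = 1 + V_b² sin²(k₂L) / [4E(E − V_b)] = 1.047, hence T = 0.955.
R = 1 − T = 0.0451.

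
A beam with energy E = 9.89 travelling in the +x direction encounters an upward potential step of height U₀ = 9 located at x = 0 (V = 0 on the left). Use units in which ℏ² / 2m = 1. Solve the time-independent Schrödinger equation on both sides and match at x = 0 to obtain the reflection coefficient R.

On each side the TISE gives plane waves with k = √(2m(E − V))/ℏ: k₁ = √(2·½·9.89) = 3.145, k₂ = √(2·½·0.89) = 0.9434.
Matching ψ and ψ′ at x = 0 gives r = (k₁ − k₂)/(k₁ + k₂), so R = r² = 0.2900 and T = 1 − R = 0.7100.

R = 0.290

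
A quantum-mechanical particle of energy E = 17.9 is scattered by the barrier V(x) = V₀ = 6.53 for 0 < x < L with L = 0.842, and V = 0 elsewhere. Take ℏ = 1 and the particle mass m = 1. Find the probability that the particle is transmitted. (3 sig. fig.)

Above the barrier the interior wavenumber is k₂ = √(2m(E − V₀))/ℏ = 4.769, giving phase k₂L = 4.015.
T = [1 + V₀² sin²(k₂L) / (4E(E − V₀))]⁻¹ = 1/1.031 = 0.970.

T = 0.970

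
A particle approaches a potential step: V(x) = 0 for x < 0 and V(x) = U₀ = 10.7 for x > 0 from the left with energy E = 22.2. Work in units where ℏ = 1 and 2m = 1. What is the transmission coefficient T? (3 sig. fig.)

On each side the TISE gives plane waves with k = √(2m(E − V))/ℏ: k₁ = √(2·½·22.2) = 4.712, k₂ = √(2·½·11.5) = 3.391.
Continuity of ψ and ψ′ at the step yields the reflection amplitude r = (k₁ − k₂)/(k₁ + k₂) = 0.1630; thus R = |r|² = 0.02656, T = 0.9734.

T = 0.973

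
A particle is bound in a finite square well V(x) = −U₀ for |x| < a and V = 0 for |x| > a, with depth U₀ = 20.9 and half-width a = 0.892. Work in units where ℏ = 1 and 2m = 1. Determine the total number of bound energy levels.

N = 3

Define the well-strength parameter z₀ = (a/ℏ)√(2mU₀) = 0.892 × √(2·0.5·20.9) = 4.078.
A new bound state (alternating even/odd) appears each time z₀ passes a multiple of π/2, so N = ⌊2z₀/π⌋ + 1 = ⌊2.596⌋ + 1 = 3.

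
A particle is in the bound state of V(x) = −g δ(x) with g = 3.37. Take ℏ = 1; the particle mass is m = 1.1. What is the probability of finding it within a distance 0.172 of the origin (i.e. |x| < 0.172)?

The normalised bound state is ψ = √κ e^{−κ|x|} with κ = mg/ℏ² = 3.707.
P(|x| < d) = ∫_{−d}^{d} κ e^{−2κ|x|} dx = 1 − e^{−2κd} = 1 − e^{−1.275} = 0.7206.

P = 0.721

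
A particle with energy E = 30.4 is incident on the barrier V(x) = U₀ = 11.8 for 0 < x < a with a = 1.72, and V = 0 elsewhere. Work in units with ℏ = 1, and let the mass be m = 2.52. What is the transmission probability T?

T = 0.961

Above the barrier the interior wavenumber is k₂ = √(2m(E − U₀))/ℏ = 9.682, giving phase k₂a = 16.65.
Matching at both interfaces gives T⁻¹ = 1 + U₀² sin²(k₂a) / [4E(E − U₀)] = 1.040, hence T = 0.961.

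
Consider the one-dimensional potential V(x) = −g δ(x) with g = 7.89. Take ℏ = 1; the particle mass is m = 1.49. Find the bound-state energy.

E = -46.4

For x ≠ 0 the bound state is ψ ∝ e^{−κ|x|}; integrating the TISE across the delta gives the cusp condition 2κ = 2mg/ℏ², so κ = 11.76.
Then E = −ℏ²κ²/(2m) = −mg²/(2ℏ²) = -46.38.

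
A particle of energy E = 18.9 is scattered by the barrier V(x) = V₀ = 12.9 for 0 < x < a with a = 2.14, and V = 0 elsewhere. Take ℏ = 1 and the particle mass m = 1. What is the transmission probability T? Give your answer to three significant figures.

Above the barrier the interior wavenumber is k₂ = √(2m(E − V₀))/ℏ = 3.464, giving phase k₂a = 7.413.
T = [1 + V₀² sin²(k₂a) / (4E(E − V₀))]⁻¹ = 1/1.300 = 0.769.

T = 0.769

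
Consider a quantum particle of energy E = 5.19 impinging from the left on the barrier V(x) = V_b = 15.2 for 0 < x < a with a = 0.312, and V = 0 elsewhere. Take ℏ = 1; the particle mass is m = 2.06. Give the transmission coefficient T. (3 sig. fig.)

T = 0.0636

E < V_b: inside the barrier ψ ∝ e^{±κx} with κ = √(2m(V_b − E))/ℏ = 6.422.
κa = 2.004, sinh(κa) = 3.641.
Matching ψ, ψ′ at both faces gives T = [1 + V_b² sinh²(κa) / (4E(V_b − E))]⁻¹ = 1/15.74 = 0.0636.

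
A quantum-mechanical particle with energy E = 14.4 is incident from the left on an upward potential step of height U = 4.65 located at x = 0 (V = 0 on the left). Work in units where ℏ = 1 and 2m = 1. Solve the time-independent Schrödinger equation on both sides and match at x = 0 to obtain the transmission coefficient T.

T = 0.991

The wavenumbers are k₁ = √(2mE)/ℏ = 3.795 on the left and k₂ = √(2m(E − U))/ℏ = 3.122 on the right.
Matching ψ and ψ′ at x = 0 gives r = (k₁ − k₂)/(k₁ + k₂), so R = r² = 0.009444 and T = 1 − R = 0.9906.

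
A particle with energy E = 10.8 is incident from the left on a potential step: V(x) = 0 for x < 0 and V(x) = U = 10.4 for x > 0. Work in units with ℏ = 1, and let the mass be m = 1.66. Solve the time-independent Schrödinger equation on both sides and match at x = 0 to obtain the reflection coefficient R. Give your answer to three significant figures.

R = 0.459

On each side the TISE gives plane waves with k = √(2m(E − V))/ℏ: k₁ = √(2·1.66·10.8) = 5.988, k₂ = √(2·1.66·0.4) = 1.152.
Continuity of ψ and ψ′ at the step yields the reflection amplitude r = (k₁ − k₂)/(k₁ + k₂) = 0.6772; thus R = |r|² = 0.4586, T = 0.5414.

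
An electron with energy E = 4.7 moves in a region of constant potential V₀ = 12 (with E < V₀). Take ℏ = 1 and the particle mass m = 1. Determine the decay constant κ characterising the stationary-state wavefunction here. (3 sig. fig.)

Since E < V₀ the TISE in this region is ψ'' = κ²ψ with κ = √(2m(V₀ − E))/ℏ.
κ = √(2 × 1 × 7.3) = 3.821.

κ = 3.82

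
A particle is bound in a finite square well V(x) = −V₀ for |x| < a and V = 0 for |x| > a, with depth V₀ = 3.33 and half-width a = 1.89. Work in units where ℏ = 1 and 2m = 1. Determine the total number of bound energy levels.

N = 3

Define the well-strength parameter z₀ = (a/ℏ)√(2mV₀) = 1.89 × √(2·0.5·3.33) = 3.449.
The even/odd transcendental equations gain one root per π/2 in z₀, giving N = 1 + ⌊2z₀/π⌋ = 1 + ⌊2.196⌋ = 3.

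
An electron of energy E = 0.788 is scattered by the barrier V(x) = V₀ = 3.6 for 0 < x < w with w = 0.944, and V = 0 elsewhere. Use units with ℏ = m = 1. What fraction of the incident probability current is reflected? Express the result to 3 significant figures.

R = 0.969

Since E < V₀ the interior solution is evanescent with decay constant κ = √(2m(V₀ − E))/ℏ = 2.371.
κw = 2.239, sinh(κw) = 4.637.
Matching ψ, ψ′ at both faces gives T = [1 + V₀² sinh²(κw) / (4E(V₀ − E))]⁻¹ = 1/32.44 = 0.0308.
R = 1 − T = 0.969.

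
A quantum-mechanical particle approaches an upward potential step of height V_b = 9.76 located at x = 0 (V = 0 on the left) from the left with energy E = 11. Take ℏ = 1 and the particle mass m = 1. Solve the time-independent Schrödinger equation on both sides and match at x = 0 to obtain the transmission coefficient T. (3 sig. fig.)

The wavenumbers are k₁ = √(2mE)/ℏ = 4.690 on the left and k₂ = √(2m(E − V_b))/ℏ = 1.575 on the right.
Continuity of ψ and ψ′ at the step yields the reflection amplitude r = (k₁ − k₂)/(k₁ + k₂) = 0.4973; thus R = |r|² = 0.2473, T = 0.7527.

T = 0.753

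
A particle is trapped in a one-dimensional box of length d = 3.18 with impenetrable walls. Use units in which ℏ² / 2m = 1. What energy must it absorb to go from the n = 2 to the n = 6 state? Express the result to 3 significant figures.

E_n = n²π²ℏ²/(2md²), so ΔE = (6² − 2²) π²ℏ²/(2md²).
ΔE = 32 × π² / (2 × 0.5 × 3.18²) = 31.23.

ΔE = 31.2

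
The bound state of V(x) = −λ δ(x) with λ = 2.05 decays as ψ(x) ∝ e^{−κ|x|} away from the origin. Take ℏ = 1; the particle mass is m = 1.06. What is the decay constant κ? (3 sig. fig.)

κ = 2.17

Integrating the TISE across x = 0 gives the cusp condition ψ'(0⁺) − ψ'(0⁻) = −(2mλ/ℏ²)ψ(0).
With ψ ∝ e^{−κ|x|} this yields −2κ = −2mλ/ℏ², so κ = mλ/ℏ² = 2.173.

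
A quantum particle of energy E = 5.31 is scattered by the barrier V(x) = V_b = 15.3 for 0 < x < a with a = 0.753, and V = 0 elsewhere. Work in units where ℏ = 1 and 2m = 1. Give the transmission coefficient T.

T = 0.0306

E < V_b: inside the barrier ψ ∝ e^{±κx} with κ = √(2m(V_b − E))/ℏ = 3.161.
κa = 2.380, sinh(κa) = 5.356.
Matching ψ, ψ′ at both faces gives T = [1 + V_b² sinh²(κa) / (4E(V_b − E))]⁻¹ = 1/32.65 = 0.0306.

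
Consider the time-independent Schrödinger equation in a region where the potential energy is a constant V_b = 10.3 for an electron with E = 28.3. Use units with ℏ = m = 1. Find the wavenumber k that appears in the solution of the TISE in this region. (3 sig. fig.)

With E > V_b the solution is oscillatory, ψ ∝ e^{±ikx} with k = √(2m(E − V_b))/ℏ.
k = √(2 × 1 × 18) = 6.000.

k = 6.00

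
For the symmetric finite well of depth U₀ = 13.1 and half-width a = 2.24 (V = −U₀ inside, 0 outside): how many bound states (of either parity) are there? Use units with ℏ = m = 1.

N = 8

Define the well-strength parameter z₀ = (a/ℏ)√(2mU₀) = 2.24 × √(2·1·13.1) = 11.47.
The even/odd transcendental equations gain one root per π/2 in z₀, giving N = 1 + ⌊2z₀/π⌋ = 1 + ⌊7.299⌋ = 8.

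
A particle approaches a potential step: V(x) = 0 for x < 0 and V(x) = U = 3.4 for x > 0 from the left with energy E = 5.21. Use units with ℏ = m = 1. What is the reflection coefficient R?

The wavenumbers are k₁ = √(2mE)/ℏ = 3.228 on the left and k₂ = √(2m(E − U))/ℏ = 1.903 on the right.
Matching ψ and ψ′ at x = 0 gives r = (k₁ − k₂)/(k₁ + k₂), so R = r² = 0.06673 and T = 1 − R = 0.9333.

R = 0.0667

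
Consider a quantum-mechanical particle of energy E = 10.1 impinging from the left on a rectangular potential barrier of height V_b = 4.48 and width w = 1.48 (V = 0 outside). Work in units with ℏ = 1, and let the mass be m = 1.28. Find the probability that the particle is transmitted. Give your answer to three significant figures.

T = 0.967

Above the barrier the interior wavenumber is k₂ = √(2m(E − V_b))/ℏ = 3.793, giving phase k₂w = 5.614.
T = [1 + V_b² sin²(k₂w) / (4E(E − V_b))]⁻¹ = 1/1.034 = 0.967.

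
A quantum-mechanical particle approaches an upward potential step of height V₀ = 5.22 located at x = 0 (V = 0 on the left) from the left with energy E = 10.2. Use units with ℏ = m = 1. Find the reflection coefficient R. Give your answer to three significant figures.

R = 0.0315

The wavenumbers are k₁ = √(2mE)/ℏ = 4.517 on the left and k₂ = √(2m(E − V₀))/ℏ = 3.156 on the right.
Continuity of ψ and ψ′ at the step yields the reflection amplitude r = (k₁ − k₂)/(k₁ + k₂) = 0.1773; thus R = |r|² = 0.03145, T = 0.9685.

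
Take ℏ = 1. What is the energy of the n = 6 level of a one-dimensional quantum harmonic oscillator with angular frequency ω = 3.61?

E = 23.5

The oscillator eigenvalues are E_n = ℏω(n + ½), so E_6 = 3.61 × 6.5 = 23.47.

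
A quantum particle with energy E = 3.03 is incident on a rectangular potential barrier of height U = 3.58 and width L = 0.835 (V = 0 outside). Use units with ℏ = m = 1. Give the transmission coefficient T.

T = 0.346

E < U: inside the barrier ψ ∝ e^{±κx} with κ = √(2m(U − E))/ℏ = 1.049.
κL = 0.8758, sinh(κL) = 0.9921.
Matching ψ, ψ′ at both faces gives T = [1 + U² sinh²(κL) / (4E(U − E))]⁻¹ = 1/2.892 = 0.346.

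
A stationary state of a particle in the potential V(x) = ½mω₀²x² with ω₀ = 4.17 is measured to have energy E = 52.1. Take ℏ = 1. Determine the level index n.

E_n = ℏω₀(n + ½) ⇒ n = E/(ℏω₀) − ½ = 52.1/4.17 − 0.5 = 11.994 → n = 12.

n = 12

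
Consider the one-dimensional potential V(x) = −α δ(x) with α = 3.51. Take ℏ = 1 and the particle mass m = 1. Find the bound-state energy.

E = -6.16

The bound state is ψ(x) = √κ e^{−κ|x|}. The derivative jump ψ'(0⁺) − ψ'(0⁻) = −(2mα/ℏ²)ψ(0) fixes κ = mα/ℏ² = 3.510.
Then E = −ℏ²κ²/(2m) = −mα²/(2ℏ²) = -6.160.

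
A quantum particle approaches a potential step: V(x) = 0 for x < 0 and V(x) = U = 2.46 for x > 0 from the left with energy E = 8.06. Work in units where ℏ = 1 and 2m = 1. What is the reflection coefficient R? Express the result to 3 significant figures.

On each side the TISE gives plane waves with k = √(2m(E − V))/ℏ: k₁ = √(2·½·8.06) = 2.839, k₂ = √(2·½·5.6) = 2.366.
Continuity of ψ and ψ′ at the step yields the reflection amplitude r = (k₁ − k₂)/(k₁ + k₂) = 0.09079; thus R = |r|² = 0.008242, T = 0.9918.

R = 0.00824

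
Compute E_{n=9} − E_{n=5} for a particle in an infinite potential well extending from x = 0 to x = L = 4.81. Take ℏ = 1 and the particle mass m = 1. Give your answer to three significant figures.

ΔE = 11.9

E_n = n²π²ℏ²/(2mL²), so ΔE = (9² − 5²) π²ℏ²/(2mL²).
ΔE = 56 × π² / (2 × 1 × 4.81²) = 11.94.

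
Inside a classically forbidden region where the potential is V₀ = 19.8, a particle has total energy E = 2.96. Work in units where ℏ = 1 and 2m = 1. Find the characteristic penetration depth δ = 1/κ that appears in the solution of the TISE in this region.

δ = 0.244

Since E < V₀ the TISE in this region is ψ'' = κ²ψ with κ = √(2m(V₀ − E))/ℏ.
κ = √(2 × 0.5 × 16.84) = 4.104. The penetration depth is δ = 1/κ = 0.244.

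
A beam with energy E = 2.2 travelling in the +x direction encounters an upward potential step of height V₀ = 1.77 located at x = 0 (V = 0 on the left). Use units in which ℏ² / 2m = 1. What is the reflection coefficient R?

R = 0.150

On each side the TISE gives plane waves with k = √(2m(E − V))/ℏ: k₁ = √(2·½·2.2) = 1.483, k₂ = √(2·½·0.43) = 0.6557.
Continuity of ψ and ψ′ at the step yields the reflection amplitude r = (k₁ − k₂)/(k₁ + k₂) = 0.3869; thus R = |r|² = 0.1497, T = 0.8503.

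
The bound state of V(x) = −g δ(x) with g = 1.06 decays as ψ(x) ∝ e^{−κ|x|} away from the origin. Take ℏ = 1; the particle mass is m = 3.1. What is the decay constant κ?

κ = 3.29

Integrate −(ℏ²/2m)ψ'' − gδ(x)ψ = Eψ from −ε to +ε: the ψ'' term gives ψ'(0⁺) − ψ'(0⁻) and the δ term gives −(2mg/ℏ²)ψ(0).
With ψ ∝ e^{−κ|x|} this yields −2κ = −2mg/ℏ², so κ = mg/ℏ² = 3.286.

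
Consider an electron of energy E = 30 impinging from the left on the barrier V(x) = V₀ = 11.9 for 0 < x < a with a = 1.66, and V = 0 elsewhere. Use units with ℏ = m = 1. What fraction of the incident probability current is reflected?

Above the barrier the interior wavenumber is k₂ = √(2m(E − V₀))/ℏ = 6.017, giving phase k₂a = 9.988.
Matching at both interfaces gives T⁻¹ = 1 + V₀² sin²(k₂a) / [4E(E − V₀)] = 1.019, hence T = 0.982.
R = 1 − T = 0.0182.

R = 0.0182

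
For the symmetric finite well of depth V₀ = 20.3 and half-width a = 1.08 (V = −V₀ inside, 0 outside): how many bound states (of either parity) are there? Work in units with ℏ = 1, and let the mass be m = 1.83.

The dimensionless depth is z₀ = a√(2mV₀)/ℏ = 1.08 × √(74.30) = 9.309.
The even/odd transcendental equations gain one root per π/2 in z₀, giving N = 1 + ⌊2z₀/π⌋ = 1 + ⌊5.926⌋ = 6.

N = 6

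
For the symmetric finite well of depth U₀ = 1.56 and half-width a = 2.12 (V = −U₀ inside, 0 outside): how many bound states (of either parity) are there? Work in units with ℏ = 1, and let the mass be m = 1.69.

N = 4

The dimensionless depth is z₀ = a√(2mU₀)/ℏ = 2.12 × √(5.273) = 4.868.
The even/odd transcendental equations gain one root per π/2 in z₀, giving N = 1 + ⌊2z₀/π⌋ = 1 + ⌊3.099⌋ = 4.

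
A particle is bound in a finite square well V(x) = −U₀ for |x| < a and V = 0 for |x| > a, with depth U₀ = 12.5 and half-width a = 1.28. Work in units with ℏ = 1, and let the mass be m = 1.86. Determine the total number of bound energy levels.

The dimensionless depth is z₀ = a√(2mU₀)/ℏ = 1.28 × √(46.50) = 8.728.
A new bound state (alternating even/odd) appears each time z₀ passes a multiple of π/2, so N = ⌊2z₀/π⌋ + 1 = ⌊5.557⌋ + 1 = 6.

N = 6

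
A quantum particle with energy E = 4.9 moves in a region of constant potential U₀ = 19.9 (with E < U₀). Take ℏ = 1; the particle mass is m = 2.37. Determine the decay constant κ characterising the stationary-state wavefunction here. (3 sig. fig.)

Since E < U₀ the TISE in this region is ψ'' = κ²ψ with κ = √(2m(U₀ − E))/ℏ.
κ = √(2 × 2.37 × 15) = 8.432.

κ = 8.43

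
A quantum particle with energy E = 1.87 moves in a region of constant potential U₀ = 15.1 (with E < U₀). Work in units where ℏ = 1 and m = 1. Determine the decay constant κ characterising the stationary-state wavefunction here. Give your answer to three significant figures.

κ = 5.14

Since E < U₀ the TISE in this region is ψ'' = κ²ψ with κ = √(2m(U₀ − E))/ℏ.
κ = √(2 × 1 × 13.23) = 5.144.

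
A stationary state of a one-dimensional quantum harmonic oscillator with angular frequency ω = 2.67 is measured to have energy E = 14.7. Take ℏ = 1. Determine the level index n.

n = 5

Invert E_n = (n + ½)ℏω: n = E/ℏω − ½ = 5.006, so n = 5.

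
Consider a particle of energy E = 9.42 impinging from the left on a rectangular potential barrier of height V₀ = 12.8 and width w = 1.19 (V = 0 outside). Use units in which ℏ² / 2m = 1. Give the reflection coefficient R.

R = 0.961

Since E < V₀ the interior solution is evanescent with decay constant κ = √(2m(V₀ − E))/ℏ = 1.838.
κw = 2.188, sinh(κw) = 4.402.
Matching ψ, ψ′ at both faces gives T = [1 + V₀² sinh²(κw) / (4E(V₀ − E))]⁻¹ = 1/25.92 = 0.0386.
R = 1 − T = 0.961.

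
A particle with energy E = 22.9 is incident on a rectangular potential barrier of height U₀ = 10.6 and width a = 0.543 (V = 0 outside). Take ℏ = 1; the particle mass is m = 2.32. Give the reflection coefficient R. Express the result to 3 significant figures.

R = 0.0628

Above the barrier the interior wavenumber is k₂ = √(2m(E − U₀))/ℏ = 7.555, giving phase k₂a = 4.102.
Matching at both interfaces gives T⁻¹ = 1 + U₀² sin²(k₂a) / [4E(E − U₀)] = 1.067, hence T = 0.937.
R = 1 − T = 0.0628.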